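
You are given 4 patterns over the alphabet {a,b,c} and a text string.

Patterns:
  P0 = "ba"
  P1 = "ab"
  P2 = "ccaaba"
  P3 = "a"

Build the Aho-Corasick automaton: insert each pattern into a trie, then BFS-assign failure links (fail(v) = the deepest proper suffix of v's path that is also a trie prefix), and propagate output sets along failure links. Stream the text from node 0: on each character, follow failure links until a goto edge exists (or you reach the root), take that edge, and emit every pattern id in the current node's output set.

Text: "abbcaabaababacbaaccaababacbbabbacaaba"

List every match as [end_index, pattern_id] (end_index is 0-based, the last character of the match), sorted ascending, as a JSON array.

Build:
Trie nodes:
  n0 'ε': a→3 b→1 c→5
  n1 'b': a→2
  n2 'ba': ·  ←P0
  n3 'a': b→4  ←P3
  n4 'ab': ·  ←P1
  n5 'c': c→6
  n6 'cc': a→7
  n7 'cca': a→8
  n8 'ccaa': b→9
  n9 'ccaab': a→10
  n10 'ccaaba': ·  ←P2

Failure links (BFS by depth):
  n1('b'): parent n0 fail=0; on 'b' 0 → fail=0;  out ∅∪∅=∅
  n3('a'): parent n0 fail=0; on 'a' 0 → fail=0;  out {3}∪∅={3}
  n5('c'): parent n0 fail=0; on 'c' 0 → fail=0;  out ∅∪∅=∅
  n2('ba'): parent n1 fail=0; on 'a' 0 → fail=3;  out {0}∪{3}={0,3}
  n4('ab'): parent n3 fail=0; on 'b' 0 → fail=1;  out {1}∪∅={1}
  n6('cc'): parent n5 fail=0; on 'c' 0 → fail=5;  out ∅∪∅=∅
  n7('cca'): parent n6 fail=5; on 'a' 5→0 → fail=3;  out ∅∪{3}={3}
  n8('ccaa'): parent n7 fail=3; on 'a' 3→0 → fail=3;  out ∅∪{3}={3}
  n9('ccaab'): parent n8 fail=3; on 'b' 3 → fail=4;  out ∅∪{1}={1}
  n10('ccaaba'): parent n9 fail=4; on 'a' 4→1 → fail=2;  out {2}∪{0,3}={0,2,3}

Scan:
i=0 'a': node 0→3  → match P3@[0:0]
i=1 'b': node 3→4  → match P1@[0:1]
i=2 'b': node 4→1 ·f
i=3 'c': node 1→5 ·f
i=4 'a': node 5→3 ·f  → match P3@[4:4]
i=5 'a': node 3→3 ·f  → match P3@[5:5]
i=6 'b': node 3→4  → match P1@[5:6]
i=7 'a': node 4→2 ·f  → match P0@[6:7],P3@[7:7]
i=8 'a': node 2→3 ·f  → match P3@[8:8]
i=9 'b': node 3→4  → match P1@[8:9]
i=10 'a': node 4→2 ·f  → match P0@[9:10],P3@[10:10]
i=11 'b': node 2→4 ·f  → match P1@[10:11]
i=12 'a': node 4→2 ·f  → match P0@[11:12],P3@[12:12]
i=13 'c': node 2→5 ·f
i=14 'b': node 5→1 ·f
i=15 'a': node 1→2  → match P0@[14:15],P3@[15:15]
i=16 'a': node 2→3 ·f  → match P3@[16:16]
i=17 'c': node 3→5 ·f
i=18 'c': node 5→6
i=19 'a': node 6→7  → match P3@[19:19]
i=20 'a': node 7→8  → match P3@[20:20]
i=21 'b': node 8→9  → match P1@[20:21]
i=22 'a': node 9→10  → match P0@[21:22],P2@[17:22],P3@[22:22]
i=23 'b': node 10→4 ·f  → match P1@[22:23]
i=24 'a': node 4→2 ·f  → match P0@[23:24],P3@[24:24]
i=25 'c': node 2→5 ·f
i=26 'b': node 5→1 ·f
i=27 'b': node 1→1 ·f
i=28 'a': node 1→2  → match P0@[27:28],P3@[28:28]
i=29 'b': node 2→4 ·f  → match P1@[28:29]
i=30 'b': node 4→1 ·f
i=31 'a': node 1→2  → match P0@[30:31],P3@[31:31]
i=32 'c': node 2→5 ·f
i=33 'a': node 5→3 ·f  → match P3@[33:33]
i=34 'a': node 3→3 ·f  → match P3@[34:34]
i=35 'b': node 3→4  → match P1@[34:35]
i=36 'a': node 4→2 ·f  → match P0@[35:36],P3@[36:36]

Result: [[0,3],[1,1],[4,3],[5,3],[6,1],[7,0],[7,3],[8,3],[9,1],[10,0],[10,3],[11,1],[12,0],[12,3],[15,0],[15,3],[16,3],[19,3],[20,3],[21,1],[22,0],[22,2],[22,3],[23,1],[24,0],[24,3],[28,0],[28,3],[29,1],[31,0],[31,3],[33,3],[34,3],[35,1],[36,0],[36,3]]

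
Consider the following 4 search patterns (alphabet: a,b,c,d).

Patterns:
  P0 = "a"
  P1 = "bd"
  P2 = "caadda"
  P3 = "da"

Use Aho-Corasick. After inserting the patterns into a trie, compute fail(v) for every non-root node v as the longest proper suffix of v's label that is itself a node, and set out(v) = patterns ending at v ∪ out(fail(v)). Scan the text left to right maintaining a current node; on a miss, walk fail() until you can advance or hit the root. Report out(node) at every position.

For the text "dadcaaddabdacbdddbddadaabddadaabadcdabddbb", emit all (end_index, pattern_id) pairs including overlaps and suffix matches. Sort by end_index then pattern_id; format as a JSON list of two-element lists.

Construct AC machine:
Trie nodes:
  n0 'ε': a→1 b→2 c→4 d→10
  n1 'a': ·  [P0 ends]
  n2 'b': d→3
  n3 'bd': ·  [P1 ends]
  n4 'c': a→5
  n5 'ca': a→6
  n6 'caa': d→7
  n7 'caad': d→8
  n8 'caadd': a→9
  n9 'caadda': ·  [P2 ends]
  n10 'd': a→11
  n11 'da': ·  [P3 ends]

BFS fail/out derivation:
  fail(1) 'a': from fail(0)=0 chase 'a': 0 ⇒ 0;  out={0}∪out(0)={0}
  fail(2) 'b': from fail(0)=0 chase 'b': 0 ⇒ 0;  out=∅∪out(0)=∅
  fail(4) 'c': from fail(0)=0 chase 'c': 0 ⇒ 0;  out=∅∪out(0)=∅
  fail(10) 'd': from fail(0)=0 chase 'd': 0 ⇒ 0;  out=∅∪out(0)=∅
  fail(3) 'bd': from fail(2)=0 chase 'd': 0 ⇒ 10;  out={1}∪out(10)={1}
  fail(5) 'ca': from fail(4)=0 chase 'a': 0 ⇒ 1;  out=∅∪out(1)={0}
  fail(11) 'da': from fail(10)=0 chase 'a': 0 ⇒ 1;  out={3}∪out(1)={0,3}
  fail(6) 'caa': from fail(5)=1 chase 'a': 1→0 ⇒ 1;  out=∅∪out(1)={0}
  fail(7) 'caad': from fail(6)=1 chase 'd': 1→0 ⇒ 10;  out=∅∪out(10)=∅
  fail(8) 'caadd': from fail(7)=10 chase 'd': 10→0 ⇒ 10;  out=∅∪out(10)=∅
  fail(9) 'caadda': from fail(8)=10 chase 'a': 10 ⇒ 11;  out={2}∪out(11)={0,2,3}

Text stream:
[0] read 'd'  n0⇒n10
[1] read 'a'  n10⇒n11  → match P0@[1:1],P3@[0:1]
[2] read 'd'  n11⇒n10 (fail-walked)
[3] read 'c'  n10⇒n4 (fail-walked)
[4] read 'a'  n4⇒n5  → match P0@[4:4]
[5] read 'a'  n5⇒n6  → match P0@[5:5]
[6] read 'd'  n6⇒n7
[7] read 'd'  n7⇒n8
[8] read 'a'  n8⇒n9  → match P0@[8:8],P2@[3:8],P3@[7:8]
[9] read 'b'  n9⇒n2 (fail-walked)
[10] read 'd'  n2⇒n3  → match P1@[9:10]
[11] read 'a'  n3⇒n11 (fail-walked)  → match P0@[11:11],P3@[10:11]
[12] read 'c'  n11⇒n4 (fail-walked)
[13] read 'b'  n4⇒n2 (fail-walked)
[14] read 'd'  n2⇒n3  → match P1@[13:14]
[15] read 'd'  n3⇒n10 (fail-walked)
[16] read 'd'  n10⇒n10 (fail-walked)
[17] read 'b'  n10⇒n2 (fail-walked)
[18] read 'd'  n2⇒n3  → match P1@[17:18]
[19] read 'd'  n3⇒n10 (fail-walked)
[20] read 'a'  n10⇒n11  → match P0@[20:20],P3@[19:20]
[21] read 'd'  n11⇒n10 (fail-walked)
[22] read 'a'  n10⇒n11  → match P0@[22:22],P3@[21:22]
[23] read 'a'  n11⇒n1 (fail-walked)  → match P0@[23:23]
[24] read 'b'  n1⇒n2 (fail-walked)
[25] read 'd'  n2⇒n3  → match P1@[24:25]
[26] read 'd'  n3⇒n10 (fail-walked)
[27] read 'a'  n10⇒n11  → match P0@[27:27],P3@[26:27]
[28] read 'd'  n11⇒n10 (fail-walked)
[29] read 'a'  n10⇒n11  → match P0@[29:29],P3@[28:29]
[30] read 'a'  n11⇒n1 (fail-walked)  → match P0@[30:30]
[31] read 'b'  n1⇒n2 (fail-walked)
[32] read 'a'  n2⇒n1 (fail-walked)  → match P0@[32:32]
[33] read 'd'  n1⇒n10 (fail-walked)
[34] read 'c'  n10⇒n4 (fail-walked)
[35] read 'd'  n4⇒n10 (fail-walked)
[36] read 'a'  n10⇒n11  → match P0@[36:36],P3@[35:36]
[37] read 'b'  n11⇒n2 (fail-walked)
[38] read 'd'  n2⇒n3  → match P1@[37:38]
[39] read 'd'  n3⇒n10 (fail-walked)
[40] read 'b'  n10⇒n2 (fail-walked)
[41] read 'b'  n2⇒n2 (fail-walked)

Result: [[1,0],[1,3],[4,0],[5,0],[8,0],[8,2],[8,3],[10,1],[11,0],[11,3],[14,1],[18,1],[20,0],[20,3],[22,0],[22,3],[23,0],[25,1],[27,0],[27,3],[29,0],[29,3],[30,0],[32,0],[36,0],[36,3],[38,1]]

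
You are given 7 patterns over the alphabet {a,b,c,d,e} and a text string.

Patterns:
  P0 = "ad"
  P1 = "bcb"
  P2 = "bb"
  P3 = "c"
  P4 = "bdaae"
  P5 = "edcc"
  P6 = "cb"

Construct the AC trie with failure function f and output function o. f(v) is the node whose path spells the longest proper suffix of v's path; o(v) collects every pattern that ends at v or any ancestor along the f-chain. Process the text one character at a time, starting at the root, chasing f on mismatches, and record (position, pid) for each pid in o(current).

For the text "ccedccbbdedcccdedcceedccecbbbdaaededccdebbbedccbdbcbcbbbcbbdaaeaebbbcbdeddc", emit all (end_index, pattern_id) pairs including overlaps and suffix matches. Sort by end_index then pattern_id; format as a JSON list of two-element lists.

Construct AC machine:
Trie (insert patterns):
  n0 'ε': a→1 b→3 c→7 e→12
  n1 'a': d→2
  n2 'ad': ·  ←P0
  n3 'b': b→6 c→4 d→8
  n4 'bc': b→5
  n5 'bcb': ·  ←P1
  n6 'bb': ·  ←P2
  n7 'c': b→16  ←P3
  n8 'bd': a→9
  n9 'bda': a→10
  n10 'bdaa': e→11
  n11 'bdaae': ·  ←P4
  n12 'e': d→13
  n13 'ed': c→14
  n14 'edc': c→15
  n15 'edcc': ·  ←P5
  n16 'cb': ·  ←P6

BFS fail/out derivation:
  fail(1) 'a': from fail(0)=0 chase 'a': 0 ⇒ 0;  out=∅∪out(0)=∅
  fail(3) 'b': from fail(0)=0 chase 'b': 0 ⇒ 0;  out=∅∪out(0)=∅
  fail(7) 'c': from fail(0)=0 chase 'c': 0 ⇒ 0;  out={3}∪out(0)={3}
  fail(12) 'e': from fail(0)=0 chase 'e': 0 ⇒ 0;  out=∅∪out(0)=∅
  fail(2) 'ad': from fail(1)=0 chase 'd': 0 ⇒ 0;  out={0}∪out(0)={0}
  fail(4) 'bc': from fail(3)=0 chase 'c': 0 ⇒ 7;  out=∅∪out(7)={3}
  fail(6) 'bb': from fail(3)=0 chase 'b': 0 ⇒ 3;  out={2}∪out(3)={2}
  fail(8) 'bd': from fail(3)=0 chase 'd': 0 ⇒ 0;  out=∅∪out(0)=∅
  fail(13) 'ed': from fail(12)=0 chase 'd': 0 ⇒ 0;  out=∅∪out(0)=∅
  fail(16) 'cb': from fail(7)=0 chase 'b': 0 ⇒ 3;  out={6}∪out(3)={6}
  fail(5) 'bcb': from fail(4)=7 chase 'b': 7 ⇒ 16;  out={1}∪out(16)={1,6}
  fail(9) 'bda': from fail(8)=0 chase 'a': 0 ⇒ 1;  out=∅∪out(1)=∅
  fail(14) 'edc': from fail(13)=0 chase 'c': 0 ⇒ 7;  out=∅∪out(7)={3}
  fail(10) 'bdaa': from fail(9)=1 chase 'a': 1→0 ⇒ 1;  out=∅∪out(1)=∅
  fail(15) 'edcc': from fail(14)=7 chase 'c': 7→0 ⇒ 7;  out={5}∪out(7)={3,5}
  fail(11) 'bdaae': from fail(10)=1 chase 'e': 1→0 ⇒ 12;  out={4}∪out(12)={4}

Scan:
i=0 'c': node 0→7  ** P3@[0:0]
i=1 'c': node 7→7 (via fail)  ** P3@[1:1]
i=2 'e': node 7→12 (via fail)
i=3 'd': node 12→13
i=4 'c': node 13→14  ** P3@[4:4]
i=5 'c': node 14→15  ** P3@[5:5],P5@[2:5]
i=6 'b': node 15→16 (via fail)  ** P6@[5:6]
i=7 'b': node 16→6 (via fail)  ** P2@[6:7]
i=8 'd': node 6→8 (via fail)
i=9 'e': node 8→12 (via fail)
i=10 'd': node 12→13
i=11 'c': node 13→14  ** P3@[11:11]
i=12 'c': node 14→15  ** P3@[12:12],P5@[9:12]
i=13 'c': node 15→7 (via fail)  ** P3@[13:13]
i=14 'd': node 7→0 (via fail)
i=15 'e': node 0→12
i=16 'd': node 12→13
i=17 'c': node 13→14  ** P3@[17:17]
i=18 'c': node 14→15  ** P3@[18:18],P5@[15:18]
i=19 'e': node 15→12 (via fail)
i=20 'e': node 12→12 (via fail)
i=21 'd': node 12→13
i=22 'c': node 13→14  ** P3@[22:22]
i=23 'c': node 14→15  ** P3@[23:23],P5@[20:23]
i=24 'e': node 15→12 (via fail)
i=25 'c': node 12→7 (via fail)  ** P3@[25:25]
i=26 'b': node 7→16  ** P6@[25:26]
i=27 'b': node 16→6 (via fail)  ** P2@[26:27]
i=28 'b': node 6→6 (via fail)  ** P2@[27:28]
i=29 'd': node 6→8 (via fail)
i=30 'a': node 8→9
i=31 'a': node 9→10
i=32 'e': node 10→11  ** P4@[28:32]
i=33 'd': node 11→13 (via fail)
i=34 'e': node 13→12 (via fail)
i=35 'd': node 12→13
i=36 'c': node 13→14  ** P3@[36:36]
i=37 'c': node 14→15  ** P3@[37:37],P5@[34:37]
i=38 'd': node 15→0 (via fail)
i=39 'e': node 0→12
i=40 'b': node 12→3 (via fail)
i=41 'b': node 3→6  ** P2@[40:41]
i=42 'b': node 6→6 (via fail)  ** P2@[41:42]
i=43 'e': node 6→12 (via fail)
i=44 'd': node 12→13
i=45 'c': node 13→14  ** P3@[45:45]
i=46 'c': node 14→15  ** P3@[46:46],P5@[43:46]
i=47 'b': node 15→16 (via fail)  ** P6@[46:47]
i=48 'd': node 16→8 (via fail)
i=49 'b': node 8→3 (via fail)
i=50 'c': node 3→4  ** P3@[50:50]
i=51 'b': node 4→5  ** P1@[49:51],P6@[50:51]
i=52 'c': node 5→4 (via fail)  ** P3@[52:52]
i=53 'b': node 4→5  ** P1@[51:53],P6@[52:53]
i=54 'b': node 5→6 (via fail)  ** P2@[53:54]
i=55 'b': node 6→6 (via fail)  ** P2@[54:55]
i=56 'c': node 6→4 (via fail)  ** P3@[56:56]
i=57 'b': node 4→5  ** P1@[55:57],P6@[56:57]
i=58 'b': node 5→6 (via fail)  ** P2@[57:58]
i=59 'd': node 6→8 (via fail)
i=60 'a': node 8→9
i=61 'a': node 9→10
i=62 'e': node 10→11  ** P4@[58:62]
i=63 'a': node 11→1 (via fail)
i=64 'e': node 1→12 (via fail)
i=65 'b': node 12→3 (via fail)
i=66 'b': node 3→6  ** P2@[65:66]
i=67 'b': node 6→6 (via fail)  ** P2@[66:67]
i=68 'c': node 6→4 (via fail)  ** P3@[68:68]
i=69 'b': node 4→5  ** P1@[67:69],P6@[68:69]
i=70 'd': node 5→8 (via fail)
i=71 'e': node 8→12 (via fail)
i=72 'd': node 12→13
i=73 'd': node 13→0 (via fail)
i=74 'c': node 0→7  ** P3@[74:74]

All matches (sorted): [[0,3],[1,3],[4,3],[5,3],[5,5],[6,6],[7,2],[11,3],[12,3],[12,5],[13,3],[17,3],[18,3],[18,5],[22,3],[23,3],[23,5],[25,3],[26,6],[27,2],[28,2],[32,4],[36,3],[37,3],[37,5],[41,2],[42,2],[45,3],[46,3],[46,5],[47,6],[50,3],[51,1],[51,6],[52,3],[53,1],[53,6],[54,2],[55,2],[56,3],[57,1],[57,6],[58,2],[62,4],[66,2],[67,2],[68,3],[69,1],[69,6],[74,3]]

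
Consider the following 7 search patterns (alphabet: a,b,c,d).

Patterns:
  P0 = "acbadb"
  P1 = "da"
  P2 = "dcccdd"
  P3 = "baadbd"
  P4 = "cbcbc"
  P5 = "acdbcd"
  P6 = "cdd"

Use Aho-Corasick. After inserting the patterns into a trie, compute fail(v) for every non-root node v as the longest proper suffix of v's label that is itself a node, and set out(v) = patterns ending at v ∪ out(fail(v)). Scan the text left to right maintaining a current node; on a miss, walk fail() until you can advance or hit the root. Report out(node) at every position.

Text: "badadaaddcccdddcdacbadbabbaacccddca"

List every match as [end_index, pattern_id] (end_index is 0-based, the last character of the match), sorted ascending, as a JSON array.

Build:
Trie nodes:
  0='ε' goto a→1 b→14 c→20 d→7
  1='a' goto c→2
  2='ac' goto b→3 d→25
  3='acb' goto a→4
  4='acba' goto d→5
  5='acbad' goto b→6
  6='acbadb' goto ·  ←P0
  7='d' goto a→8 c→9
  8='da' goto ·  ←P1
  9='dc' goto c→10
  10='dcc' goto c→11
  11='dccc' goto d→12
  12='dcccd' goto d→13
  13='dcccdd' goto ·  ←P2
  14='b' goto a→15
  15='ba' goto a→16
  16='baa' goto d→17
  17='baad' goto b→18
  18='baadb' goto d→19
  19='baadbd' goto ·  ←P3
  20='c' goto b→21 d→29
  21='cb' goto c→22
  22='cbc' goto b→23
  23='cbcb' goto c→24
  24='cbcbc' goto ·  ←P4
  25='acd' goto b→26
  26='acdb' goto c→27
  27='acdbc' goto d→28
  28='acdbcd' goto ·  ←P5
  29='cd' goto d→30
  30='cdd' goto ·  ←P6

BFS fail/out derivation:
  n1('a'): parent n0 fail=0; on 'a' 0 → fail=0;  out ∅∪∅=∅
  n7('d'): parent n0 fail=0; on 'd' 0 → fail=0;  out ∅∪∅=∅
  n14('b'): parent n0 fail=0; on 'b' 0 → fail=0;  out ∅∪∅=∅
  n20('c'): parent n0 fail=0; on 'c' 0 → fail=0;  out ∅∪∅=∅
  n2('ac'): parent n1 fail=0; on 'c' 0 → fail=20;  out ∅∪∅=∅
  n8('da'): parent n7 fail=0; on 'a' 0 → fail=1;  out {1}∪∅={1}
  n9('dc'): parent n7 fail=0; on 'c' 0 → fail=20;  out ∅∪∅=∅
  n15('ba'): parent n14 fail=0; on 'a' 0 → fail=1;  out ∅∪∅=∅
  n21('cb'): parent n20 fail=0; on 'b' 0 → fail=14;  out ∅∪∅=∅
  n29('cd'): parent n20 fail=0; on 'd' 0 → fail=7;  out ∅∪∅=∅
  n3('acb'): parent n2 fail=20; on 'b' 20 → fail=21;  out ∅∪∅=∅
  n10('dcc'): parent n9 fail=20; on 'c' 20→0 → fail=20;  out ∅∪∅=∅
  n16('baa'): parent n15 fail=1; on 'a' 1→0 → fail=1;  out ∅∪∅=∅
  n22('cbc'): parent n21 fail=14; on 'c' 14→0 → fail=20;  out ∅∪∅=∅
  n25('acd'): parent n2 fail=20; on 'd' 20 → fail=29;  out ∅∪∅=∅
  n30('cdd'): parent n29 fail=7; on 'd' 7→0 → fail=7;  out {6}∪∅={6}
  n4('acba'): parent n3 fail=21; on 'a' 21→14 → fail=15;  out ∅∪∅=∅
  n11('dccc'): parent n10 fail=20; on 'c' 20→0 → fail=20;  out ∅∪∅=∅
  n17('baad'): parent n16 fail=1; on 'd' 1→0 → fail=7;  out ∅∪∅=∅
  n23('cbcb'): parent n22 fail=20; on 'b' 20 → fail=21;  out ∅∪∅=∅
  n26('acdb'): parent n25 fail=29; on 'b' 29→7→0 → fail=14;  out ∅∪∅=∅
  n5('acbad'): parent n4 fail=15; on 'd' 15→1→0 → fail=7;  out ∅∪∅=∅
  n12('dcccd'): parent n11 fail=20; on 'd' 20 → fail=29;  out ∅∪∅=∅
  n18('baadb'): parent n17 fail=7; on 'b' 7→0 → fail=14;  out ∅∪∅=∅
  n24('cbcbc'): parent n23 fail=21; on 'c' 21 → fail=22;  out {4}∪∅={4}
  n27('acdbc'): parent n26 fail=14; on 'c' 14→0 → fail=20;  out ∅∪∅=∅
  n6('acbadb'): parent n5 fail=7; on 'b' 7→0 → fail=14;  out {0}∪∅={0}
  n13('dcccdd'): parent n12 fail=29; on 'd' 29 → fail=30;  out {2}∪{6}={2,6}
  n19('baadbd'): parent n18 fail=14; on 'd' 14→0 → fail=7;  out {3}∪∅={3}
  n28('acdbcd'): parent n27 fail=20; on 'd' 20 → fail=29;  out {5}∪∅={5}

Text stream:
pos 0 'b': at 14
pos 1 'a': at 15
pos 2 'd': at 7 ·f
pos 3 'a': at 8  ** P1@[2:3]
pos 4 'd': at 7 ·f
pos 5 'a': at 8  ** P1@[4:5]
pos 6 'a': at 1 ·f
pos 7 'd': at 7 ·f
pos 8 'd': at 7 ·f
pos 9 'c': at 9
pos 10 'c': at 10
pos 11 'c': at 11
pos 12 'd': at 12
pos 13 'd': at 13  ** P2@[8:13],P6@[11:13]
pos 14 'd': at 7 ·f
pos 15 'c': at 9
pos 16 'd': at 29 ·f
pos 17 'a': at 8 ·f  ** P1@[16:17]
pos 18 'c': at 2 ·f
pos 19 'b': at 3
pos 20 'a': at 4
pos 21 'd': at 5
pos 22 'b': at 6  ** P0@[17:22]
pos 23 'a': at 15 ·f
pos 24 'b': at 14 ·f
pos 25 'b': at 14 ·f
pos 26 'a': at 15
pos 27 'a': at 16
pos 28 'c': at 2 ·f
pos 29 'c': at 20 ·f
pos 30 'c': at 20 ·f
pos 31 'd': at 29
pos 32 'd': at 30  ** P6@[30:32]
pos 33 'c': at 9 ·f
pos 34 'a': at 1 ·f

All matches (sorted): [[3,1],[5,1],[13,2],[13,6],[17,1],[22,0],[32,6]]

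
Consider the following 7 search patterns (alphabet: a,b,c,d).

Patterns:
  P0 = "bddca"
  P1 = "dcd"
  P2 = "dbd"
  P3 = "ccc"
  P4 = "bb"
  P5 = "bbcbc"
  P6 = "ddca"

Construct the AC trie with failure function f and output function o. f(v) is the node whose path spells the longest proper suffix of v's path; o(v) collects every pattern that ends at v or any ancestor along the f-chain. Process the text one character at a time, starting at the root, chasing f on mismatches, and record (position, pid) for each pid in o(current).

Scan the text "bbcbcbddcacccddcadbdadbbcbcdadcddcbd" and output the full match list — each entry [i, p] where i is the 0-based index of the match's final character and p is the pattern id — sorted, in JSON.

Build:
Trie (insert patterns):
  0='ε' goto b→1 c→11 d→6
  1='b' goto b→14 d→2
  2='bd' goto d→3
  3='bdd' goto c→4
  4='bddc' goto a→5
  5='bddca' goto ·  ←P0
  6='d' goto b→9 c→7 d→18
  7='dc' goto d→8
  8='dcd' goto ·  ←P1
  9='db' goto d→10
  10='dbd' goto ·  ←P2
  11='c' goto c→12
  12='cc' goto c→13
  13='ccc' goto ·  ←P3
  14='bb' goto c→15  ←P4
  15='bbc' goto b→16
  16='bbcb' goto c→17
  17='bbcbc' goto ·  ←P5
  18='dd' goto c→19
  19='ddc' goto a→20
  20='ddca' goto ·  ←P6

Failure links (BFS by depth):
  n1('b'): parent n0 fail=0; on 'b' 0 → fail=0;  out ∅∪∅=∅
  n6('d'): parent n0 fail=0; on 'd' 0 → fail=0;  out ∅∪∅=∅
  n11('c'): parent n0 fail=0; on 'c' 0 → fail=0;  out ∅∪∅=∅
  n2('bd'): parent n1 fail=0; on 'd' 0 → fail=6;  out ∅∪∅=∅
  n7('dc'): parent n6 fail=0; on 'c' 0 → fail=11;  out ∅∪∅=∅
  n9('db'): parent n6 fail=0; on 'b' 0 → fail=1;  out ∅∪∅=∅
  n12('cc'): parent n11 fail=0; on 'c' 0 → fail=11;  out ∅∪∅=∅
  n14('bb'): parent n1 fail=0; on 'b' 0 → fail=1;  out {4}∪∅={4}
  n18('dd'): parent n6 fail=0; on 'd' 0 → fail=6;  out ∅∪∅=∅
  n3('bdd'): parent n2 fail=6; on 'd' 6 → fail=18;  out ∅∪∅=∅
  n8('dcd'): parent n7 fail=11; on 'd' 11→0 → fail=6;  out {1}∪∅={1}
  n10('dbd'): parent n9 fail=1; on 'd' 1 → fail=2;  out {2}∪∅={2}
  n13('ccc'): parent n12 fail=11; on 'c' 11 → fail=12;  out {3}∪∅={3}
  n15('bbc'): parent n14 fail=1; on 'c' 1→0 → fail=11;  out ∅∪∅=∅
  n19('ddc'): parent n18 fail=6; on 'c' 6 → fail=7;  out ∅∪∅=∅
  n4('bddc'): parent n3 fail=18; on 'c' 18 → fail=19;  out ∅∪∅=∅
  n16('bbcb'): parent n15 fail=11; on 'b' 11→0 → fail=1;  out ∅∪∅=∅
  n20('ddca'): parent n19 fail=7; on 'a' 7→11→0 → fail=0;  out {6}∪∅={6}
  n5('bddca'): parent n4 fail=19; on 'a' 19 → fail=20;  out {0}∪{6}={0,6}
  n17('bbcbc'): parent n16 fail=1; on 'c' 1→0 → fail=11;  out {5}∪∅={5}

Run:
[0] read 'b'  n0⇒n1
[1] read 'b'  n1⇒n14  → match P4@[0:1]
[2] read 'c'  n14⇒n15
[3] read 'b'  n15⇒n16
[4] read 'c'  n16⇒n17  → match P5@[0:4]
[5] read 'b'  n17⇒n1 ·f
[6] read 'd'  n1⇒n2
[7] read 'd'  n2⇒n3
[8] read 'c'  n3⇒n4
[9] read 'a'  n4⇒n5  → match P0@[5:9],P6@[6:9]
[10] read 'c'  n5⇒n11 ·f
[11] read 'c'  n11⇒n12
[12] read 'c'  n12⇒n13  → match P3@[10:12]
[13] read 'd'  n13⇒n6 ·f
[14] read 'd'  n6⇒n18
[15] read 'c'  n18⇒n19
[16] read 'a'  n19⇒n20  → match P6@[13:16]
[17] read 'd'  n20⇒n6 ·f
[18] read 'b'  n6⇒n9
[19] read 'd'  n9⇒n10  → match P2@[17:19]
[20] read 'a'  n10⇒n0 ·f
[21] read 'd'  n0⇒n6
[22] read 'b'  n6⇒n9
[23] read 'b'  n9⇒n14 ·f  → match P4@[22:23]
[24] read 'c'  n14⇒n15
[25] read 'b'  n15⇒n16
[26] read 'c'  n16⇒n17  → match P5@[22:26]
[27] read 'd'  n17⇒n6 ·f
[28] read 'a'  n6⇒n0 ·f
[29] read 'd'  n0⇒n6
[30] read 'c'  n6⇒n7
[31] read 'd'  n7⇒n8  → match P1@[29:31]
[32] read 'd'  n8⇒n18 ·f
[33] read 'c'  n18⇒n19
[34] read 'b'  n19⇒n1 ·f
[35] read 'd'  n1⇒n2

Matches: [[1,4],[4,5],[9,0],[9,6],[12,3],[16,6],[19,2],[23,4],[26,5],[31,1]]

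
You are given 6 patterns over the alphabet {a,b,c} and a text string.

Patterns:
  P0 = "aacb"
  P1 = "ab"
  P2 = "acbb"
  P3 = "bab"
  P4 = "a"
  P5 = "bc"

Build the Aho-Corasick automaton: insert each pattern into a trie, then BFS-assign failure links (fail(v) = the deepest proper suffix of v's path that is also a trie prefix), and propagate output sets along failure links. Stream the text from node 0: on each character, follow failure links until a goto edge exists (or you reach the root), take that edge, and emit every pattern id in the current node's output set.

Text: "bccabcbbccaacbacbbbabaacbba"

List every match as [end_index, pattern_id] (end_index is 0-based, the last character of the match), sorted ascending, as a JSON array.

Build automaton:
Trie (insert patterns):
  n0 'ε': a→1 b→9
  n1 'a': a→2 b→5 c→6  ←P4
  n2 'aa': c→3
  n3 'aac': b→4
  n4 'aacb': ·  ←P0
  n5 'ab': ·  ←P1
  n6 'ac': b→7
  n7 'acb': b→8
  n8 'acbb': ·  ←P2
  n9 'b': a→10 c→12
  n10 'ba': b→11
  n11 'bab': ·  ←P3
  n12 'bc': ·  ←P5

BFS fail/out derivation:
  fail(1) 'a': from fail(0)=0 chase 'a': 0 ⇒ 0;  out={4}∪out(0)={4}
  fail(9) 'b': from fail(0)=0 chase 'b': 0 ⇒ 0;  out=∅∪out(0)=∅
  fail(2) 'aa': from fail(1)=0 chase 'a': 0 ⇒ 1;  out=∅∪out(1)={4}
  fail(5) 'ab': from fail(1)=0 chase 'b': 0 ⇒ 9;  out={1}∪out(9)={1}
  fail(6) 'ac': from fail(1)=0 chase 'c': 0 ⇒ 0;  out=∅∪out(0)=∅
  fail(10) 'ba': from fail(9)=0 chase 'a': 0 ⇒ 1;  out=∅∪out(1)={4}
  fail(12) 'bc': from fail(9)=0 chase 'c': 0 ⇒ 0;  out={5}∪out(0)={5}
  fail(3) 'aac': from fail(2)=1 chase 'c': 1 ⇒ 6;  out=∅∪out(6)=∅
  fail(7) 'acb': from fail(6)=0 chase 'b': 0 ⇒ 9;  out=∅∪out(9)=∅
  fail(11) 'bab': from fail(10)=1 chase 'b': 1 ⇒ 5;  out={3}∪out(5)={1,3}
  fail(4) 'aacb': from fail(3)=6 chase 'b': 6 ⇒ 7;  out={0}∪out(7)={0}
  fail(8) 'acbb': from fail(7)=9 chase 'b': 9→0 ⇒ 9;  out={2}∪out(9)={2}

Text stream:
pos 0 'b': at 9
pos 1 'c': at 12  → match P5@[0:1]
pos 2 'c': at 0 ·f
pos 3 'a': at 1  → match P4@[3:3]
pos 4 'b': at 5  → match P1@[3:4]
pos 5 'c': at 12 ·f  → match P5@[4:5]
pos 6 'b': at 9 ·f
pos 7 'b': at 9 ·f
pos 8 'c': at 12  → match P5@[7:8]
pos 9 'c': at 0 ·f
pos 10 'a': at 1  → match P4@[10:10]
pos 11 'a': at 2  → match P4@[11:11]
pos 12 'c': at 3
pos 13 'b': at 4  → match P0@[10:13]
pos 14 'a': at 10 ·f  → match P4@[14:14]
pos 15 'c': at 6 ·f
pos 16 'b': at 7
pos 17 'b': at 8  → match P2@[14:17]
pos 18 'b': at 9 ·f
pos 19 'a': at 10  → match P4@[19:19]
pos 20 'b': at 11  → match P1@[19:20],P3@[18:20]
pos 21 'a': at 10 ·f  → match P4@[21:21]
pos 22 'a': at 2 ·f  → match P4@[22:22]
pos 23 'c': at 3
pos 24 'b': at 4  → match P0@[21:24]
pos 25 'b': at 8 ·f  → match P2@[22:25]
pos 26 'a': at 10 ·f  → match P4@[26:26]

Result: [[1,5],[3,4],[4,1],[5,5],[8,5],[10,4],[11,4],[13,0],[14,4],[17,2],[19,4],[20,1],[20,3],[21,4],[22,4],[24,0],[25,2],[26,4]]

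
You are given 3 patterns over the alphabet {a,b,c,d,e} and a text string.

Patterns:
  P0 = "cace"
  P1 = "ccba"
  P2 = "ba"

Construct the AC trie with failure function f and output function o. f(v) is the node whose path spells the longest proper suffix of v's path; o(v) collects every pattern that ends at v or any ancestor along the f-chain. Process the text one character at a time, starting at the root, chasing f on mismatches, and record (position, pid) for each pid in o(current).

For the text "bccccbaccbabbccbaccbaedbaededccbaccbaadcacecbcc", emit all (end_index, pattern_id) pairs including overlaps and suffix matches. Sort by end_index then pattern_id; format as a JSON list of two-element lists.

Build automaton:
Trie nodes:
  n0 'ε': b→8 c→1
  n1 'c': a→2 c→5
  n2 'ca': c→3
  n3 'cac': e→4
  n4 'cace': ·  [P0 ends]
  n5 'cc': b→6
  n6 'ccb': a→7
  n7 'ccba': ·  [P1 ends]
  n8 'b': a→9
  n9 'ba': ·  [P2 ends]

BFS fail/out derivation:
  fail(1) 'c': from fail(0)=0 chase 'c': 0 ⇒ 0;  out=∅∪out(0)=∅
  fail(8) 'b': from fail(0)=0 chase 'b': 0 ⇒ 0;  out=∅∪out(0)=∅
  fail(2) 'ca': from fail(1)=0 chase 'a': 0 ⇒ 0;  out=∅∪out(0)=∅
  fail(5) 'cc': from fail(1)=0 chase 'c': 0 ⇒ 1;  out=∅∪out(1)=∅
  fail(9) 'ba': from fail(8)=0 chase 'a': 0 ⇒ 0;  out={2}∪out(0)={2}
  fail(3) 'cac': from fail(2)=0 chase 'c': 0 ⇒ 1;  out=∅∪out(1)=∅
  fail(6) 'ccb': from fail(5)=1 chase 'b': 1→0 ⇒ 8;  out=∅∪out(8)=∅
  fail(4) 'cace': from fail(3)=1 chase 'e': 1→0 ⇒ 0;  out={0}∪out(0)={0}
  fail(7) 'ccba': from fail(6)=8 chase 'a': 8 ⇒ 9;  out={1}∪out(9)={1,2}

Run:
[0] read 'b'  n0⇒n8
[1] read 'c'  n8⇒n1 (fail-walked)
[2] read 'c'  n1⇒n5
[3] read 'c'  n5⇒n5 (fail-walked)
[4] read 'c'  n5⇒n5 (fail-walked)
[5] read 'b'  n5⇒n6
[6] read 'a'  n6⇒n7  emit P1@[3:6],P2@[5:6]
[7] read 'c'  n7⇒n1 (fail-walked)
[8] read 'c'  n1⇒n5
[9] read 'b'  n5⇒n6
[10] read 'a'  n6⇒n7  emit P1@[7:10],P2@[9:10]
[11] read 'b'  n7⇒n8 (fail-walked)
[12] read 'b'  n8⇒n8 (fail-walked)
[13] read 'c'  n8⇒n1 (fail-walked)
[14] read 'c'  n1⇒n5
[15] read 'b'  n5⇒n6
[16] read 'a'  n6⇒n7  emit P1@[13:16],P2@[15:16]
[17] read 'c'  n7⇒n1 (fail-walked)
[18] read 'c'  n1⇒n5
[19] read 'b'  n5⇒n6
[20] read 'a'  n6⇒n7  emit P1@[17:20],P2@[19:20]
[21] read 'e'  n7⇒n0 (fail-walked)
[22] read 'd'  n0⇒n0
[23] read 'b'  n0⇒n8
[24] read 'a'  n8⇒n9  emit P2@[23:24]
[25] read 'e'  n9⇒n0 (fail-walked)
[26] read 'd'  n0⇒n0
[27] read 'e'  n0⇒n0
[28] read 'd'  n0⇒n0
[29] read 'c'  n0⇒n1
[30] read 'c'  n1⇒n5
[31] read 'b'  n5⇒n6
[32] read 'a'  n6⇒n7  emit P1@[29:32],P2@[31:32]
[33] read 'c'  n7⇒n1 (fail-walked)
[34] read 'c'  n1⇒n5
[35] read 'b'  n5⇒n6
[36] read 'a'  n6⇒n7  emit P1@[33:36],P2@[35:36]
[37] read 'a'  n7⇒n0 (fail-walked)
[38] read 'd'  n0⇒n0
[39] read 'c'  n0⇒n1
[40] read 'a'  n1⇒n2
[41] read 'c'  n2⇒n3
[42] read 'e'  n3⇒n4  emit P0@[39:42]
[43] read 'c'  n4⇒n1 (fail-walked)
[44] read 'b'  n1⇒n8 (fail-walked)
[45] read 'c'  n8⇒n1 (fail-walked)
[46] read 'c'  n1⇒n5

Result: [[6,1],[6,2],[10,1],[10,2],[16,1],[16,2],[20,1],[20,2],[24,2],[32,1],[32,2],[36,1],[36,2],[42,0]]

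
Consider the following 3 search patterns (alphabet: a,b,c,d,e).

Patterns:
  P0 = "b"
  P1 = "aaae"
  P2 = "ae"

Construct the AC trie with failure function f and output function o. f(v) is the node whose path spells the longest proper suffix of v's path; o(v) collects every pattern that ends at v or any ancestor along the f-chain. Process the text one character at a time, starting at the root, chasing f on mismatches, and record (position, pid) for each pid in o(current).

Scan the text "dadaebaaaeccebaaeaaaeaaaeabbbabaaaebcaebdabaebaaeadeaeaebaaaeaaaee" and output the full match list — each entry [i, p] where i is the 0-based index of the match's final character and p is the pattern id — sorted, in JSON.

Construct AC machine:
Trie nodes:
  n0 'ε': a→2 b→1
  n1 'b': ·  ←P0
  n2 'a': a→3 e→6
  n3 'aa': a→4
  n4 'aaa': e→5
  n5 'aaae': ·  ←P1
  n6 'ae': ·  ←P2

BFS fail/out derivation:
  fail(1) 'b': from fail(0)=0 chase 'b': 0 ⇒ 0;  out={0}∪out(0)={0}
  fail(2) 'a': from fail(0)=0 chase 'a': 0 ⇒ 0;  out=∅∪out(0)=∅
  fail(3) 'aa': from fail(2)=0 chase 'a': 0 ⇒ 2;  out=∅∪out(2)=∅
  fail(6) 'ae': from fail(2)=0 chase 'e': 0 ⇒ 0;  out={2}∪out(0)={2}
  fail(4) 'aaa': from fail(3)=2 chase 'a': 2 ⇒ 3;  out=∅∪out(3)=∅
  fail(5) 'aaae': from fail(4)=3 chase 'e': 3→2 ⇒ 6;  out={1}∪out(6)={1,2}

Run:
pos 0 'd': at 0
pos 1 'a': at 2
pos 2 'd': at 0 ·f
pos 3 'a': at 2
pos 4 'e': at 6  emit P2@[3:4]
pos 5 'b': at 1 ·f  emit P0@[5:5]
pos 6 'a': at 2 ·f
pos 7 'a': at 3
pos 8 'a': at 4
pos 9 'e': at 5  emit P1@[6:9],P2@[8:9]
pos 10 'c': at 0 ·f
pos 11 'c': at 0
pos 12 'e': at 0
pos 13 'b': at 1  emit P0@[13:13]
pos 14 'a': at 2 ·f
pos 15 'a': at 3
pos 16 'e': at 6 ·f  emit P2@[15:16]
pos 17 'a': at 2 ·f
pos 18 'a': at 3
pos 19 'a': at 4
pos 20 'e': at 5  emit P1@[17:20],P2@[19:20]
pos 21 'a': at 2 ·f
pos 22 'a': at 3
pos 23 'a': at 4
pos 24 'e': at 5  emit P1@[21:24],P2@[23:24]
pos 25 'a': at 2 ·f
pos 26 'b': at 1 ·f  emit P0@[26:26]
pos 27 'b': at 1 ·f  emit P0@[27:27]
pos 28 'b': at 1 ·f  emit P0@[28:28]
pos 29 'a': at 2 ·f
pos 30 'b': at 1 ·f  emit P0@[30:30]
pos 31 'a': at 2 ·f
pos 32 'a': at 3
pos 33 'a': at 4
pos 34 'e': at 5  emit P1@[31:34],P2@[33:34]
pos 35 'b': at 1 ·f  emit P0@[35:35]
pos 36 'c': at 0 ·f
pos 37 'a': at 2
pos 38 'e': at 6  emit P2@[37:38]
pos 39 'b': at 1 ·f  emit P0@[39:39]
pos 40 'd': at 0 ·f
pos 41 'a': at 2
pos 42 'b': at 1 ·f  emit P0@[42:42]
pos 43 'a': at 2 ·f
pos 44 'e': at 6  emit P2@[43:44]
pos 45 'b': at 1 ·f  emit P0@[45:45]
pos 46 'a': at 2 ·f
pos 47 'a': at 3
pos 48 'e': at 6 ·f  emit P2@[47:48]
pos 49 'a': at 2 ·f
pos 50 'd': at 0 ·f
pos 51 'e': at 0
pos 52 'a': at 2
pos 53 'e': at 6  emit P2@[52:53]
pos 54 'a': at 2 ·f
pos 55 'e': at 6  emit P2@[54:55]
pos 56 'b': at 1 ·f  emit P0@[56:56]
pos 57 'a': at 2 ·f
pos 58 'a': at 3
pos 59 'a': at 4
pos 60 'e': at 5  emit P1@[57:60],P2@[59:60]
pos 61 'a': at 2 ·f
pos 62 'a': at 3
pos 63 'a': at 4
pos 64 'e': at 5  emit P1@[61:64],P2@[63:64]
pos 65 'e': at 0 ·f

Result: [[4,2],[5,0],[9,1],[9,2],[13,0],[16,2],[20,1],[20,2],[24,1],[24,2],[26,0],[27,0],[28,0],[30,0],[34,1],[34,2],[35,0],[38,2],[39,0],[42,0],[44,2],[45,0],[48,2],[53,2],[55,2],[56,0],[60,1],[60,2],[64,1],[64,2]]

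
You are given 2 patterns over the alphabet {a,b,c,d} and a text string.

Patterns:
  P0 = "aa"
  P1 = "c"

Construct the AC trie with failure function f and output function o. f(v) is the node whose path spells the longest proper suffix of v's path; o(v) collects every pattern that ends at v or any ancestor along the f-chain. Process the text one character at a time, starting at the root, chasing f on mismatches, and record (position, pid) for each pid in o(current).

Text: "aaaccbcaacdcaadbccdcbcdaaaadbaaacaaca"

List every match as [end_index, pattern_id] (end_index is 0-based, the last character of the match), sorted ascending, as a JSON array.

Construct AC machine:
Trie (insert patterns):
  n0 'ε': a→1 c→3
  n1 'a': a→2
  n2 'aa': ·  ←P0
  n3 'c': ·  ←P1

BFS fail/out derivation:
  fail(1) 'a': from fail(0)=0 chase 'a': 0 ⇒ 0;  out=∅∪out(0)=∅
  fail(3) 'c': from fail(0)=0 chase 'c': 0 ⇒ 0;  out={1}∪out(0)={1}
  fail(2) 'aa': from fail(1)=0 chase 'a': 0 ⇒ 1;  out={0}∪out(1)={0}

Run:
[0] read 'a'  n0⇒n1
[1] read 'a'  n1⇒n2  emit P0@[0:1]
[2] read 'a'  n2⇒n2 ·f  emit P0@[1:2]
[3] read 'c'  n2⇒n3 ·f  emit P1@[3:3]
[4] read 'c'  n3⇒n3 ·f  emit P1@[4:4]
[5] read 'b'  n3⇒n0 ·f
[6] read 'c'  n0⇒n3  emit P1@[6:6]
[7] read 'a'  n3⇒n1 ·f
[8] read 'a'  n1⇒n2  emit P0@[7:8]
[9] read 'c'  n2⇒n3 ·f  emit P1@[9:9]
[10] read 'd'  n3⇒n0 ·f
[11] read 'c'  n0⇒n3  emit P1@[11:11]
[12] read 'a'  n3⇒n1 ·f
[13] read 'a'  n1⇒n2  emit P0@[12:13]
[14] read 'd'  n2⇒n0 ·f
[15] read 'b'  n0⇒n0
[16] read 'c'  n0⇒n3  emit P1@[16:16]
[17] read 'c'  n3⇒n3 ·f  emit P1@[17:17]
[18] read 'd'  n3⇒n0 ·f
[19] read 'c'  n0⇒n3  emit P1@[19:19]
[20] read 'b'  n3⇒n0 ·f
[21] read 'c'  n0⇒n3  emit P1@[21:21]
[22] read 'd'  n3⇒n0 ·f
[23] read 'a'  n0⇒n1
[24] read 'a'  n1⇒n2  emit P0@[23:24]
[25] read 'a'  n2⇒n2 ·f  emit P0@[24:25]
[26] read 'a'  n2⇒n2 ·f  emit P0@[25:26]
[27] read 'd'  n2⇒n0 ·f
[28] read 'b'  n0⇒n0
[29] read 'a'  n0⇒n1
[30] read 'a'  n1⇒n2  emit P0@[29:30]
[31] read 'a'  n2⇒n2 ·f  emit P0@[30:31]
[32] read 'c'  n2⇒n3 ·f  emit P1@[32:32]
[33] read 'a'  n3⇒n1 ·f
[34] read 'a'  n1⇒n2  emit P0@[33:34]
[35] read 'c'  n2⇒n3 ·f  emit P1@[35:35]
[36] read 'a'  n3⇒n1 ·f

All matches (sorted): [[1,0],[2,0],[3,1],[4,1],[6,1],[8,0],[9,1],[11,1],[13,0],[16,1],[17,1],[19,1],[21,1],[24,0],[25,0],[26,0],[30,0],[31,0],[32,1],[34,0],[35,1]]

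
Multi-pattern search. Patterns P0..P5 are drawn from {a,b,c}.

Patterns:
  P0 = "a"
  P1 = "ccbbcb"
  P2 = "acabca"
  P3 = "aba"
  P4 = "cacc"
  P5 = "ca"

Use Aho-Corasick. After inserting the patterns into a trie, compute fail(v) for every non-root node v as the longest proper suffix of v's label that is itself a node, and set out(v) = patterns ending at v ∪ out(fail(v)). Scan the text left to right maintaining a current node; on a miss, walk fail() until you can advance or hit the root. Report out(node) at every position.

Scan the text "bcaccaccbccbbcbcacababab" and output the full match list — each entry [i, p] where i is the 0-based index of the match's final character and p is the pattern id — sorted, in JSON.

Build automaton:
Trie (insert patterns):
  0='ε' goto a→1 c→2
  1='a' goto b→13 c→8  ←P0
  2='c' goto a→15 c→3
  3='cc' goto b→4
  4='ccb' goto b→5
  5='ccbb' goto c→6
  6='ccbbc' goto b→7
  7='ccbbcb' goto ·  ←P1
  8='ac' goto a→9
  9='aca' goto b→10
  10='acab' goto c→11
  11='acabc' goto a→12
  12='acabca' goto ·  ←P2
  13='ab' goto a→14
  14='aba' goto ·  ←P3
  15='ca' goto c→16  ←P5
  16='cac' goto c→17
  17='cacc' goto ·  ←P4

Failure links (BFS by depth):
  n1('a'): parent n0 fail=0; on 'a' 0 → fail=0;  out {0}∪∅={0}
  n2('c'): parent n0 fail=0; on 'c' 0 → fail=0;  out ∅∪∅=∅
  n3('cc'): parent n2 fail=0; on 'c' 0 → fail=2;  out ∅∪∅=∅
  n8('ac'): parent n1 fail=0; on 'c' 0 → fail=2;  out ∅∪∅=∅
  n13('ab'): parent n1 fail=0; on 'b' 0 → fail=0;  out ∅∪∅=∅
  n15('ca'): parent n2 fail=0; on 'a' 0 → fail=1;  out {5}∪{0}={0,5}
  n4('ccb'): parent n3 fail=2; on 'b' 2→0 → fail=0;  out ∅∪∅=∅
  n9('aca'): parent n8 fail=2; on 'a' 2 → fail=15;  out ∅∪{0,5}={0,5}
  n14('aba'): parent n13 fail=0; on 'a' 0 → fail=1;  out {3}∪{0}={0,3}
  n16('cac'): parent n15 fail=1; on 'c' 1 → fail=8;  out ∅∪∅=∅
  n5('ccbb'): parent n4 fail=0; on 'b' 0 → fail=0;  out ∅∪∅=∅
  n10('acab'): parent n9 fail=15; on 'b' 15→1 → fail=13;  out ∅∪∅=∅
  n17('cacc'): parent n16 fail=8; on 'c' 8→2 → fail=3;  out {4}∪∅={4}
  n6('ccbbc'): parent n5 fail=0; on 'c' 0 → fail=2;  out ∅∪∅=∅
  n11('acabc'): parent n10 fail=13; on 'c' 13→0 → fail=2;  out ∅∪∅=∅
  n7('ccbbcb'): parent n6 fail=2; on 'b' 2→0 → fail=0;  out {1}∪∅={1}
  n12('acabca'): parent n11 fail=2; on 'a' 2 → fail=15;  out {2}∪{0,5}={0,2,5}

Scan:
[0] read 'b'  n0⇒n0
[1] read 'c'  n0⇒n2
[2] read 'a'  n2⇒n15  ** P0@[2:2],P5@[1:2]
[3] read 'c'  n15⇒n16
[4] read 'c'  n16⇒n17  ** P4@[1:4]
[5] read 'a'  n17⇒n15 (via fail)  ** P0@[5:5],P5@[4:5]
[6] read 'c'  n15⇒n16
[7] read 'c'  n16⇒n17  ** P4@[4:7]
[8] read 'b'  n17⇒n4 (via fail)
[9] read 'c'  n4⇒n2 (via fail)
[10] read 'c'  n2⇒n3
[11] read 'b'  n3⇒n4
[12] read 'b'  n4⇒n5
[13] read 'c'  n5⇒n6
[14] read 'b'  n6⇒n7  ** P1@[9:14]
[15] read 'c'  n7⇒n2 (via fail)
[16] read 'a'  n2⇒n15  ** P0@[16:16],P5@[15:16]
[17] read 'c'  n15⇒n16
[18] read 'a'  n16⇒n9 (via fail)  ** P0@[18:18],P5@[17:18]
[19] read 'b'  n9⇒n10
[20] read 'a'  n10⇒n14 (via fail)  ** P0@[20:20],P3@[18:20]
[21] read 'b'  n14⇒n13 (via fail)
[22] read 'a'  n13⇒n14  ** P0@[22:22],P3@[20:22]
[23] read 'b'  n14⇒n13 (via fail)

Matches: [[2,0],[2,5],[4,4],[5,0],[5,5],[7,4],[14,1],[16,0],[16,5],[18,0],[18,5],[20,0],[20,3],[22,0],[22,3]]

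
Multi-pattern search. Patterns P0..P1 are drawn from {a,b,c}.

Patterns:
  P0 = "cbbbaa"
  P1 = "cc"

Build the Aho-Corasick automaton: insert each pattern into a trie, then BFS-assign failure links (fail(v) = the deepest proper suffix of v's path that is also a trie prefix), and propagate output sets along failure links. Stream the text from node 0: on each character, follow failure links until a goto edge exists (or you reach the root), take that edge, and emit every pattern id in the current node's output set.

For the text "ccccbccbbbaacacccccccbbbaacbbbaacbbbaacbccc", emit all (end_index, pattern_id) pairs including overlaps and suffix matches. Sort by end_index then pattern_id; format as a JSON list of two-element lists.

Build:
Trie (insert patterns):
  0='ε' goto c→1
  1='c' goto b→2 c→7
  2='cb' goto b→3
  3='cbb' goto b→4
  4='cbbb' goto a→5
  5='cbbba' goto a→6
  6='cbbbaa' goto ·  [P0 ends]
  7='cc' goto ·  [P1 ends]

Failure links (BFS by depth):
  n1('c'): parent n0 fail=0; on 'c' 0 → fail=0;  out ∅∪∅=∅
  n2('cb'): parent n1 fail=0; on 'b' 0 → fail=0;  out ∅∪∅=∅
  n7('cc'): parent n1 fail=0; on 'c' 0 → fail=1;  out {1}∪∅={1}
  n3('cbb'): parent n2 fail=0; on 'b' 0 → fail=0;  out ∅∪∅=∅
  n4('cbbb'): parent n3 fail=0; on 'b' 0 → fail=0;  out ∅∪∅=∅
  n5('cbbba'): parent n4 fail=0; on 'a' 0 → fail=0;  out ∅∪∅=∅
  n6('cbbbaa'): parent n5 fail=0; on 'a' 0 → fail=0;  out {0}∪∅={0}

Run:
i=0 'c': node 0→1
i=1 'c': node 1→7  ** P1@[0:1]
i=2 'c': node 7→7 (fail-walked)  ** P1@[1:2]
i=3 'c': node 7→7 (fail-walked)  ** P1@[2:3]
i=4 'b': node 7→2 (fail-walked)
i=5 'c': node 2→1 (fail-walked)
i=6 'c': node 1→7  ** P1@[5:6]
i=7 'b': node 7→2 (fail-walked)
i=8 'b': node 2→3
i=9 'b': node 3→4
i=10 'a': node 4→5
i=11 'a': node 5→6  ** P0@[6:11]
i=12 'c': node 6→1 (fail-walked)
i=13 'a': node 1→0 (fail-walked)
i=14 'c': node 0→1
i=15 'c': node 1→7  ** P1@[14:15]
i=16 'c': node 7→7 (fail-walked)  ** P1@[15:16]
i=17 'c': node 7→7 (fail-walked)  ** P1@[16:17]
i=18 'c': node 7→7 (fail-walked)  ** P1@[17:18]
i=19 'c': node 7→7 (fail-walked)  ** P1@[18:19]
i=20 'c': node 7→7 (fail-walked)  ** P1@[19:20]
i=21 'b': node 7→2 (fail-walked)
i=22 'b': node 2→3
i=23 'b': node 3→4
i=24 'a': node 4→5
i=25 'a': node 5→6  ** P0@[20:25]
i=26 'c': node 6→1 (fail-walked)
i=27 'b': node 1→2
i=28 'b': node 2→3
i=29 'b': node 3→4
i=30 'a': node 4→5
i=31 'a': node 5→6  ** P0@[26:31]
i=32 'c': node 6→1 (fail-walked)
i=33 'b': node 1→2
i=34 'b': node 2→3
i=35 'b': node 3→4
i=36 'a': node 4→5
i=37 'a': node 5→6  ** P0@[32:37]
i=38 'c': node 6→1 (fail-walked)
i=39 'b': node 1→2
i=40 'c': node 2→1 (fail-walked)
i=41 'c': node 1→7  ** P1@[40:41]
i=42 'c': node 7→7 (fail-walked)  ** P1@[41:42]

Result: [[1,1],[2,1],[3,1],[6,1],[11,0],[15,1],[16,1],[17,1],[18,1],[19,1],[20,1],[25,0],[31,0],[37,0],[41,1],[42,1]]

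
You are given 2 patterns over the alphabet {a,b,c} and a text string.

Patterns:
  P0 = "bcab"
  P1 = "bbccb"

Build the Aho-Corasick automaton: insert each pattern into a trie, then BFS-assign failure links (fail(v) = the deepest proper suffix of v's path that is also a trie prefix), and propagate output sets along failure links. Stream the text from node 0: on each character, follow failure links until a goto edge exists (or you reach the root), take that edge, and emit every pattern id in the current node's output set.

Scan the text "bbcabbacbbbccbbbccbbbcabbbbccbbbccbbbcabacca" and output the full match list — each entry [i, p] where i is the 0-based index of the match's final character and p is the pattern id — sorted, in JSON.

Build automaton:
Trie nodes:
  n0 'ε': b→1
  n1 'b': b→5 c→2
  n2 'bc': a→3
  n3 'bca': b→4
  n4 'bcab': ·  ←P0
  n5 'bb': c→6
  n6 'bbc': c→7
  n7 'bbcc': b→8
  n8 'bbccb': ·  ←P1

Failure links (BFS by depth):
  fail(1) 'b': from fail(0)=0 chase 'b': 0 ⇒ 0;  out=∅∪out(0)=∅
  fail(2) 'bc': from fail(1)=0 chase 'c': 0 ⇒ 0;  out=∅∪out(0)=∅
  fail(5) 'bb': from fail(1)=0 chase 'b': 0 ⇒ 1;  out=∅∪out(1)=∅
  fail(3) 'bca': from fail(2)=0 chase 'a': 0 ⇒ 0;  out=∅∪out(0)=∅
  fail(6) 'bbc': from fail(5)=1 chase 'c': 1 ⇒ 2;  out=∅∪out(2)=∅
  fail(4) 'bcab': from fail(3)=0 chase 'b': 0 ⇒ 1;  out={0}∪out(1)={0}
  fail(7) 'bbcc': from fail(6)=2 chase 'c': 2→0 ⇒ 0;  out=∅∪out(0)=∅
  fail(8) 'bbccb': from fail(7)=0 chase 'b': 0 ⇒ 1;  out={1}∪out(1)={1}

Scan:
pos 0 'b': at 1
pos 1 'b': at 5
pos 2 'c': at 6
pos 3 'a': at 3 ·f
pos 4 'b': at 4  emit P0@[1:4]
pos 5 'b': at 5 ·f
pos 6 'a': at 0 ·f
pos 7 'c': at 0
pos 8 'b': at 1
pos 9 'b': at 5
pos 10 'b': at 5 ·f
pos 11 'c': at 6
pos 12 'c': at 7
pos 13 'b': at 8  emit P1@[9:13]
pos 14 'b': at 5 ·f
pos 15 'b': at 5 ·f
pos 16 'c': at 6
pos 17 'c': at 7
pos 18 'b': at 8  emit P1@[14:18]
pos 19 'b': at 5 ·f
pos 20 'b': at 5 ·f
pos 21 'c': at 6
pos 22 'a': at 3 ·f
pos 23 'b': at 4  emit P0@[20:23]
pos 24 'b': at 5 ·f
pos 25 'b': at 5 ·f
pos 26 'b': at 5 ·f
pos 27 'c': at 6
pos 28 'c': at 7
pos 29 'b': at 8  emit P1@[25:29]
pos 30 'b': at 5 ·f
pos 31 'b': at 5 ·f
pos 32 'c': at 6
pos 33 'c': at 7
pos 34 'b': at 8  emit P1@[30:34]
pos 35 'b': at 5 ·f
pos 36 'b': at 5 ·f
pos 37 'c': at 6
pos 38 'a': at 3 ·f
pos 39 'b': at 4  emit P0@[36:39]
pos 40 'a': at 0 ·f
pos 41 'c': at 0
pos 42 'c': at 0
pos 43 'a': at 0

All matches (sorted): [[4,0],[13,1],[18,1],[23,0],[29,1],[34,1],[39,0]]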